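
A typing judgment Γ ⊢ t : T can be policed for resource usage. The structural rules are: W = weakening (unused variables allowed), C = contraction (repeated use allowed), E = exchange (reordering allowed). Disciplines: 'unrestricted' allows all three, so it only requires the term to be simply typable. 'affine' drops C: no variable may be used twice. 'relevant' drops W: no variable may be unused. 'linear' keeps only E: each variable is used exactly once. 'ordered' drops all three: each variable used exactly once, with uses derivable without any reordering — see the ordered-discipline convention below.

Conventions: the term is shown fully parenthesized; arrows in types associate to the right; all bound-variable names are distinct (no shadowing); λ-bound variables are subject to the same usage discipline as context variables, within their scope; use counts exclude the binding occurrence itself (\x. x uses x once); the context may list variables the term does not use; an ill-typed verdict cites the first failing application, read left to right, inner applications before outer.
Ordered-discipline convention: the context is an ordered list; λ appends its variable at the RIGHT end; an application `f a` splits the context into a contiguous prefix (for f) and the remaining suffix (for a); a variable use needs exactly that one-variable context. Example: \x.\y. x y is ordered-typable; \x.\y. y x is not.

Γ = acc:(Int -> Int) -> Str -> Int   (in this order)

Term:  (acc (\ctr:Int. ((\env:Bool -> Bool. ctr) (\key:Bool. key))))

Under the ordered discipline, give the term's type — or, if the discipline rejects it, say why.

not well-typed under ordered — env left unused
variable uses: acc: 1×; ctr (λ-bound): 1×; env (λ-bound): 0×; key (λ-bound): 1×
order of uses: acc, ctr, key
typing: the term checks, with type Str -> Int
across the five disciplines: ordered ✗ · linear ✗ · affine ✓ · relevant ✗ · unrestricted ✓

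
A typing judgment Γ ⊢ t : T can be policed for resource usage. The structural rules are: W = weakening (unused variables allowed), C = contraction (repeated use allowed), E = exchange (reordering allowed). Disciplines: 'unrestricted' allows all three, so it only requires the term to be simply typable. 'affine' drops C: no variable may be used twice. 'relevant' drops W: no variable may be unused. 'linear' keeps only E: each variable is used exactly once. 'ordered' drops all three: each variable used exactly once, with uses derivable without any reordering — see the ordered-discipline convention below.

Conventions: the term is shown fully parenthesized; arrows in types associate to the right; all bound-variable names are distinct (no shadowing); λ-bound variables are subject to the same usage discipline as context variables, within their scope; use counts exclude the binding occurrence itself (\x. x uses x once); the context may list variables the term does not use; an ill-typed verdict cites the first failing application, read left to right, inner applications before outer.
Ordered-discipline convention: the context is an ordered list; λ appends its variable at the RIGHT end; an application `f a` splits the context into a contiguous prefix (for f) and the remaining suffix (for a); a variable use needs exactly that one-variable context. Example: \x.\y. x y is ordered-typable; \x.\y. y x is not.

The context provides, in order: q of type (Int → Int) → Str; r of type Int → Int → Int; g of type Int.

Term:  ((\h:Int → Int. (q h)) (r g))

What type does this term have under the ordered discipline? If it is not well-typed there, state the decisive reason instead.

term : Str
usage: q ×1; r ×1; g ×1; h (λ-bound) ×1
use order (left to right): q, h, r, g
typing: well-typed at Str
all disciplines: ordered ✓; linear ✓; affine ✓; relevant ✓; unrestricted ✓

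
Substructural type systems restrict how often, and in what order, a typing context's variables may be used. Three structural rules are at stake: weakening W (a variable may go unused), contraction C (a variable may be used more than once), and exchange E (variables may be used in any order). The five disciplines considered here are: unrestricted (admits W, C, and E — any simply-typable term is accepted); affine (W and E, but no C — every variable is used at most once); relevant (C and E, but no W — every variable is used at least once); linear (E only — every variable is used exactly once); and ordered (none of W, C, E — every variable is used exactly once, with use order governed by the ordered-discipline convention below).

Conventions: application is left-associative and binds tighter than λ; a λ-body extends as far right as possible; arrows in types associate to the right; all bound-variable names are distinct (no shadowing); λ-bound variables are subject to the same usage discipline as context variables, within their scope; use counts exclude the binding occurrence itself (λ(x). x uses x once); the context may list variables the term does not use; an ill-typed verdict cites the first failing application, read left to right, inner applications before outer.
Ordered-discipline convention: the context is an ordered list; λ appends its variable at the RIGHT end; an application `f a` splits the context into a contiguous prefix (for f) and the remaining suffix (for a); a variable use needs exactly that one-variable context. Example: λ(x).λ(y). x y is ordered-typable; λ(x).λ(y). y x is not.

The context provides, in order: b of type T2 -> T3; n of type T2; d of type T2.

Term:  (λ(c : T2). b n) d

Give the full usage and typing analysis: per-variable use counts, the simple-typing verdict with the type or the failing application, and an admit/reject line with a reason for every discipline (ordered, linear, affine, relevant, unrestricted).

variable uses: b ×1, n ×1, d ×1, c (bound) ×0
order of uses: b, n, d
typing: well-typed at T3
ordered: ✗ — c left unused
linear: ✗ — c left unused
affine: ✓ — at most one use each (b, n, d, c)
relevant: ✗ — c left unused
unrestricted: ✓ — type-checks (T3) and nothing is barred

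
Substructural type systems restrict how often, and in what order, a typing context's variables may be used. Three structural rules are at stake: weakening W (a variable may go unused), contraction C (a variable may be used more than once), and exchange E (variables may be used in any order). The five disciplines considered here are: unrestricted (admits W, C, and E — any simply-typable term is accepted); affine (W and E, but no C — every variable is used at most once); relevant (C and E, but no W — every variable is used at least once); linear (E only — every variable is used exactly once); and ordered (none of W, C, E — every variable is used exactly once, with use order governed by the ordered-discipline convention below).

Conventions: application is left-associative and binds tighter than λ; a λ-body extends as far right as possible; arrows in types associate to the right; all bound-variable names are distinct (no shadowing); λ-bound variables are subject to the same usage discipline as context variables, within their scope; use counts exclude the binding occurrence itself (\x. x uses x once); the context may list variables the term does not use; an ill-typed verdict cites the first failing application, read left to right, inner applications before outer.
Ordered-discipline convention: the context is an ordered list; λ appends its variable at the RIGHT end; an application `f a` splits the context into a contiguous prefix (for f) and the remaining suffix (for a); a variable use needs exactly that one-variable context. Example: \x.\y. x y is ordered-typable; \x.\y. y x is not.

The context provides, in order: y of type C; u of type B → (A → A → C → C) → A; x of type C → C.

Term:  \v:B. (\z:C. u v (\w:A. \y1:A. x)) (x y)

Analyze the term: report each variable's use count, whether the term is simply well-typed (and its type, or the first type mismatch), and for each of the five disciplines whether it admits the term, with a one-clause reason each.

counts: y: 1; u: 1; x: 2; v (λ-bound): 1; z (λ-bound): 0; w (λ-bound): 0; y1 (λ-bound): 0
left-to-right use order: u, v, x, x, y
typing: ✓ — B → A
ordered: ✗, needs contraction — x ×2; unused: z, w, y1 — weakening required
linear: ✗, needs contraction — x ×2; unused: z, w, y1 — weakening required
affine: ✗, needs contraction — x ×2
relevant: ✗, unused: z, w, y1 — weakening required
unrestricted: ✓, type-checks (B → A) and nothing is barred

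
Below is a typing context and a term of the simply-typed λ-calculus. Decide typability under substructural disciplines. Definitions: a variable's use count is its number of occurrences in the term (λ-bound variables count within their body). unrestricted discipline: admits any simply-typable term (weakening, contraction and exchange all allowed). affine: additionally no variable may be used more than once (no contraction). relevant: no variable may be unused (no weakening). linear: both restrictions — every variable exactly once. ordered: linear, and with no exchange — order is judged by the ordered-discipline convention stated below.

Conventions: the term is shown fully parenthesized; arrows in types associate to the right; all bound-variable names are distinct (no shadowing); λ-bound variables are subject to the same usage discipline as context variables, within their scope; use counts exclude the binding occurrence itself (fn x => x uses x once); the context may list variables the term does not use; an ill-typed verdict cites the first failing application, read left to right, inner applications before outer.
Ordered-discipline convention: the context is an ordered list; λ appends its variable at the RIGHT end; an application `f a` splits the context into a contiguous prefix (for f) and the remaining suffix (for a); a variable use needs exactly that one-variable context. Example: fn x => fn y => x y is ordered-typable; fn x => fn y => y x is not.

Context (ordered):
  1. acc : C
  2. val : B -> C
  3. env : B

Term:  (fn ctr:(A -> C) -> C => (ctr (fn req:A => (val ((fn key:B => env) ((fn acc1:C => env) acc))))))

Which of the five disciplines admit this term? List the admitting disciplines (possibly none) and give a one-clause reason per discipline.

accepted by: unrestricted
usage: acc ×1, val ×1, env ×2, ctr [bound] ×1, req [bound] ×0, key [bound] ×0, acc1 [bound] ×0
left-to-right use order: ctr, val, env, env, acc
typing: the term checks, with type ((A -> C) -> C) -> C
ordered: ✗ — env ×2 used more than once (contraction); req, key, acc1 left unused
linear: ✗ — env ×2 used more than once (contraction); req, key, acc1 left unused
affine: ✗ — env ×2 used more than once (contraction)
relevant: ✗ — req, key, acc1 left unused
unrestricted: ✓ — simply typable at ((A -> C) -> C) -> C; W, C, E all held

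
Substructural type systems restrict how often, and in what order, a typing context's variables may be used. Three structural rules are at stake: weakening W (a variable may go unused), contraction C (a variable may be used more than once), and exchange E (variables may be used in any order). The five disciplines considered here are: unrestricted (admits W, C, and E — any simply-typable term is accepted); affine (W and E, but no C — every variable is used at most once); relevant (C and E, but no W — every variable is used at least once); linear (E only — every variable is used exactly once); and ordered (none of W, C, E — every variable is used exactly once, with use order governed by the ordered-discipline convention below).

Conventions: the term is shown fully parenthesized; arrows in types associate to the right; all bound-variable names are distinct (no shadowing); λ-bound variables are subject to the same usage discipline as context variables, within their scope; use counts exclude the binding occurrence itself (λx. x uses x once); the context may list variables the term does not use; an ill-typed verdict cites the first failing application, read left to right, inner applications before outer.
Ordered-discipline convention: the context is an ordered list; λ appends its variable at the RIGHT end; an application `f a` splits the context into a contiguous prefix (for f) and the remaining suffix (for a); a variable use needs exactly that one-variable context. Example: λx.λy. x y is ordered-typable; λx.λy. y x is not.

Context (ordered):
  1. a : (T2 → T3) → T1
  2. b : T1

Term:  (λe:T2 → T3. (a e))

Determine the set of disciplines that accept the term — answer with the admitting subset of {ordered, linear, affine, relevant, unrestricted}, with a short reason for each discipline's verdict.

admitted by: affine, unrestricted
counts: a: 1×; b: 0×; e (λ-bound): 1×
left-to-right use order: a, e
typing: ✓ — (T2 → T3) → T1
ordered: ✗ — b never used (weakening)
linear: ✗ — b never used (weakening)
affine: ✓ — no duplicate uses among a, b, e
relevant: ✗ — b never used (weakening)
unrestricted: ✓ — simply typable at (T2 → T3) → T1; W, C, E all held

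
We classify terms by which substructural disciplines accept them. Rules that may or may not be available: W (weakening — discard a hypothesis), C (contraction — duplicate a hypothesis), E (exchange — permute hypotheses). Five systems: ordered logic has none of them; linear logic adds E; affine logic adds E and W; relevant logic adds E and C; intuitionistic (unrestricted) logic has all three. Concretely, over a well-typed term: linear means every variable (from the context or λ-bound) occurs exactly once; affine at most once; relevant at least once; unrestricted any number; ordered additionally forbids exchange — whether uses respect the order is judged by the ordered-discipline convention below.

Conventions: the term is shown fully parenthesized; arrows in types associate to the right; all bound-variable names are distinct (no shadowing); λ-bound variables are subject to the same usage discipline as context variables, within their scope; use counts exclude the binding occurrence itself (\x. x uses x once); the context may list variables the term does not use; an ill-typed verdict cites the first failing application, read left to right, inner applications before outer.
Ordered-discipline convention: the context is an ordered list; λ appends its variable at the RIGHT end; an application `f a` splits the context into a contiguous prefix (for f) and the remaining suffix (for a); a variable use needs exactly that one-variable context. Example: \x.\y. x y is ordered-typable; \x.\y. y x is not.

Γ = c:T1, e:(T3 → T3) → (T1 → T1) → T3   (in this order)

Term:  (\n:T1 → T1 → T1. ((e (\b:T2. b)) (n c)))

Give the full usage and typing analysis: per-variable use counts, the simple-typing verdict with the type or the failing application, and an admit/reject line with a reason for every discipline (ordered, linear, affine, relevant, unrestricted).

counts: c: 1; e: 1; n (bound): 1; b (bound): 1
order of uses: e, b, n, c
typing: ill-typed: an argument T2 → T2 mismatches the expected T3 → T3
ordered ✗ (the type mismatch rejects it)
linear ✗ (not simply typable)
affine ✗ (fails simple typing)
relevant ✗ (a type mismatch blocks all five)
unrestricted ✗ (the type mismatch rejects it)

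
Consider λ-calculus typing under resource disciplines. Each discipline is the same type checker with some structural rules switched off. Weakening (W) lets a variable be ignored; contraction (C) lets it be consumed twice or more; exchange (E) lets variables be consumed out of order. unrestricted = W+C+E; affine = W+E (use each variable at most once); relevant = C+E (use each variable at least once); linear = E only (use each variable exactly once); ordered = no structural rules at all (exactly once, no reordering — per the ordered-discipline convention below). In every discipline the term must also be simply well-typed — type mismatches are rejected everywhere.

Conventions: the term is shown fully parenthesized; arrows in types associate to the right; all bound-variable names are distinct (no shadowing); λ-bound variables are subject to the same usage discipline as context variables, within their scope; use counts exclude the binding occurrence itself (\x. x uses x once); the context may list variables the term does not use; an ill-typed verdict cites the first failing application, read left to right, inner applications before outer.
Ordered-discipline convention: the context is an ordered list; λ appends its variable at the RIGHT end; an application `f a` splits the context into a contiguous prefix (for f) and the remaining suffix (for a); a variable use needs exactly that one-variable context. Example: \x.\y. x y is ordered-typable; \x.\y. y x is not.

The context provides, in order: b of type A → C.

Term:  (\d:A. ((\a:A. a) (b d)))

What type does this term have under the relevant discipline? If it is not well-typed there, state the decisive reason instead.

not well-typed under relevant — fails simple typing
variable uses: b: 1×; d (λ-bound): 1×; a (λ-bound): 1×
use order (left to right): a, b, d
typing: ill-typed: an application expects A but receives C
across the five disciplines: ordered ✗, linear ✗, affine ✗, relevant ✗, unrestricted ✗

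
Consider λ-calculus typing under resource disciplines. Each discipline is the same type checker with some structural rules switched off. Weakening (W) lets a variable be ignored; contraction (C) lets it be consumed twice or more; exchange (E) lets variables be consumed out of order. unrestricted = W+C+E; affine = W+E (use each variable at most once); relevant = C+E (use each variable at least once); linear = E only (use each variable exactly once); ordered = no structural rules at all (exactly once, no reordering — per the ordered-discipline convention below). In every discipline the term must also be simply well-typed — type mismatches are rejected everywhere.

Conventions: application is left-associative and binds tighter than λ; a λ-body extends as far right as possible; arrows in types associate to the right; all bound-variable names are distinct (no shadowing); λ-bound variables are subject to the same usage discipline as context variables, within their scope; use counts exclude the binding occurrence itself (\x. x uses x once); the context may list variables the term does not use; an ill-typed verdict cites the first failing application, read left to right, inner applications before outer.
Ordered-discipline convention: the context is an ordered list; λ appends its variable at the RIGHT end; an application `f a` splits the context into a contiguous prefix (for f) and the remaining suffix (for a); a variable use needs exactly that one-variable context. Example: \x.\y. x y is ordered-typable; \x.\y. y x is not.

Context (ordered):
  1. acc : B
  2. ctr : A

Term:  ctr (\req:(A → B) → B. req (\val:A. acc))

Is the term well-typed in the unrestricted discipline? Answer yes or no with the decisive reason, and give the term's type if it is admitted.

no — the type mismatch rejects it
variable uses: acc ×1; ctr ×1; req (λ-bound) ×1; val (λ-bound) ×0
use order (left to right): ctr, req, acc
typing: ill-typed: non-arrow in function slot: A
summary: ordered ✗ | linear ✗ | affine ✗ | relevant ✗ | unrestricted ✗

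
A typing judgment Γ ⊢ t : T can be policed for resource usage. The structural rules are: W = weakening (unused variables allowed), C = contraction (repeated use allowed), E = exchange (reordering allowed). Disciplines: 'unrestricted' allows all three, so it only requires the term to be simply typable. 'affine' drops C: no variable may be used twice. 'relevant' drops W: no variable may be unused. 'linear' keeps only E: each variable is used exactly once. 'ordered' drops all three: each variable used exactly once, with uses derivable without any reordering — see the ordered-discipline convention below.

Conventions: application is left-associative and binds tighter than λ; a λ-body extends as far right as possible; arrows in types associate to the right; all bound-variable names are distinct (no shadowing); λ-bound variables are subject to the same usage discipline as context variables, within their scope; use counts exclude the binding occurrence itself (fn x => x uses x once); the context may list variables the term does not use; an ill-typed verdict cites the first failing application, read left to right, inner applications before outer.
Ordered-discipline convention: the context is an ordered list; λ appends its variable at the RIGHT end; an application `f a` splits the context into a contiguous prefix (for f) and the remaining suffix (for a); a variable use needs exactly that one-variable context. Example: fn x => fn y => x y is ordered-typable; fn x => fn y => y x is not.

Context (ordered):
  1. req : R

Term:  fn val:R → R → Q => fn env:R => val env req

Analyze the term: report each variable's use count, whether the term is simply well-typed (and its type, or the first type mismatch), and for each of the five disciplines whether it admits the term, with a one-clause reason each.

use counts: req ×1; val (bound) ×1; env (bound) ×1
order of uses: val, env, req
typing: the term checks, with type (R → R → Q) → R → Q
ordered ✗ (needs exchange: uses follow val, env, req)
linear ✓ (req, val, env: one use apiece)
affine ✓ (no duplicate uses among req, val, env)
relevant ✓ (every one of req, val, env appears)
unrestricted ✓ (typability at (R → R → Q) → R → Q is all that's needed)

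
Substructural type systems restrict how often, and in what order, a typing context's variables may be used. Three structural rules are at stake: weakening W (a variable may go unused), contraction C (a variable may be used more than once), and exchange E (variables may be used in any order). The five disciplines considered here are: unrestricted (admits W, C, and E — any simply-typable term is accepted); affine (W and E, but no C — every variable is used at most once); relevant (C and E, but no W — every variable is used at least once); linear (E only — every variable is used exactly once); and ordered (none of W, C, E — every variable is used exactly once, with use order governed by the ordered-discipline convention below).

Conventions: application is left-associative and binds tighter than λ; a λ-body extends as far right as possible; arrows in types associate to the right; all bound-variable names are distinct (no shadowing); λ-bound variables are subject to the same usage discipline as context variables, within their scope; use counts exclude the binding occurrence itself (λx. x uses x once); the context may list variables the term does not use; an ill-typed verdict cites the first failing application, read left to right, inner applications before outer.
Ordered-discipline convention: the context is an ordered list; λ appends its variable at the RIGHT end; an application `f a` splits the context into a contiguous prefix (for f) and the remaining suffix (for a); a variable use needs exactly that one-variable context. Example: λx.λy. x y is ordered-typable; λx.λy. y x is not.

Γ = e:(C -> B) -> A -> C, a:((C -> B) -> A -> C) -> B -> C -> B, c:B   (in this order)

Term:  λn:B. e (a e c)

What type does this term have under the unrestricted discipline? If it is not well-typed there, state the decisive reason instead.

term : B -> A -> C
counts: e: 2, a: 1, c: 1, n (λ-bound): 0
order of uses: e, a, e, c
typing: well-typed at B -> A -> C
per-discipline verdicts: ordered ✗; linear ✗; affine ✗; relevant ✗; unrestricted ✓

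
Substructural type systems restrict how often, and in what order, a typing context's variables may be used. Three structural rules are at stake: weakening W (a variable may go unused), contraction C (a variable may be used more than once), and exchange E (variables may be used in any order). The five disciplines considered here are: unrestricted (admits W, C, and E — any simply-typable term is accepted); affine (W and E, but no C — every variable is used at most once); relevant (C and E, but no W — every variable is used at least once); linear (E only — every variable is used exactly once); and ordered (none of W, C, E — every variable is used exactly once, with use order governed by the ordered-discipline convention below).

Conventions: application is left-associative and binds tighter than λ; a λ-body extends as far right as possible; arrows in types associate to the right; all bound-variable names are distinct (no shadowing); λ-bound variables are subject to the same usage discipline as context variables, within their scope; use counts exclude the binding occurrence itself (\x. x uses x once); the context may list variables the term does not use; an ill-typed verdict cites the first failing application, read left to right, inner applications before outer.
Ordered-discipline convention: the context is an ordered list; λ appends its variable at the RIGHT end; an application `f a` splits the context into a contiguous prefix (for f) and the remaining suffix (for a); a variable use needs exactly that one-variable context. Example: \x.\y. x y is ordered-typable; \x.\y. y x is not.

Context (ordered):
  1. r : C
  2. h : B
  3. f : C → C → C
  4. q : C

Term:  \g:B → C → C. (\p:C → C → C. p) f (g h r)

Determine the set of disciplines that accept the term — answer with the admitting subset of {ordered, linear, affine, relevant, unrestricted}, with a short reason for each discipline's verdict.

admitted by: affine, unrestricted
use counts: r: 1, h: 1, f: 1, q: 0, g (bound): 1, p (bound): 1
uses in reading order: p, f, g, h, r
typing: well-typed at (B → C → C) → C → C
ordered: ✗ — q left unused
linear: ✗ — q left unused
affine: ✓ — at most one use each (r, h, f, q, g, p)
relevant: ✗ — q left unused
unrestricted: ✓ — typability at (B → C → C) → C → C is all that's needed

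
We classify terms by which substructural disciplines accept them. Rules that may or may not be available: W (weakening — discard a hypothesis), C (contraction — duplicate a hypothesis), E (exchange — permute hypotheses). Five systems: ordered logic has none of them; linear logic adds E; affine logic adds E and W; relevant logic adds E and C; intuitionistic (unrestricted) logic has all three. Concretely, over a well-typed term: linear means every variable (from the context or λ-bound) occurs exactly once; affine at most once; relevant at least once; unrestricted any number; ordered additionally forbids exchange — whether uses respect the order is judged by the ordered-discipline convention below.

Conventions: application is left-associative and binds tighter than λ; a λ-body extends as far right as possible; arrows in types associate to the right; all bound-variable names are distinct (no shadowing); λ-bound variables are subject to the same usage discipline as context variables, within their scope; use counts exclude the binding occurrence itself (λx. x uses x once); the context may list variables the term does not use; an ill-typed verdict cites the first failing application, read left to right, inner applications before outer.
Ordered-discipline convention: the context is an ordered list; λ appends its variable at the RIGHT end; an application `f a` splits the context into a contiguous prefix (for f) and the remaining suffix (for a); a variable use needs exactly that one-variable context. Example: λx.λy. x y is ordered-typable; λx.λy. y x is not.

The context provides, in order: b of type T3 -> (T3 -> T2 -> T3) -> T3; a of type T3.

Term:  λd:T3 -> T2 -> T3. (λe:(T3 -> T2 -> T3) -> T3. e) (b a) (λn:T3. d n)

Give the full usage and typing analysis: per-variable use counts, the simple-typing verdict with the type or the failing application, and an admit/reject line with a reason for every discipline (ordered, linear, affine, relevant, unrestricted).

usage: b: 1×; a: 1×; d (bound): 1×; e (bound): 1×; n (bound): 1×
left-to-right use order: e, b, a, d, n
typing: the term checks, with type (T3 -> T2 -> T3) -> T3
ordered ✓ (b, a, d, e, n once each; derivable with no W/C/E)
linear ✓ (exactly-once usage across b, a, d, e, n)
affine ✓ (at most one use each (b, a, d, e, n))
relevant ✓ (every one of b, a, d, e, n appears)
unrestricted ✓ (simply typable at (T3 -> T2 -> T3) -> T3; W, C, E all held)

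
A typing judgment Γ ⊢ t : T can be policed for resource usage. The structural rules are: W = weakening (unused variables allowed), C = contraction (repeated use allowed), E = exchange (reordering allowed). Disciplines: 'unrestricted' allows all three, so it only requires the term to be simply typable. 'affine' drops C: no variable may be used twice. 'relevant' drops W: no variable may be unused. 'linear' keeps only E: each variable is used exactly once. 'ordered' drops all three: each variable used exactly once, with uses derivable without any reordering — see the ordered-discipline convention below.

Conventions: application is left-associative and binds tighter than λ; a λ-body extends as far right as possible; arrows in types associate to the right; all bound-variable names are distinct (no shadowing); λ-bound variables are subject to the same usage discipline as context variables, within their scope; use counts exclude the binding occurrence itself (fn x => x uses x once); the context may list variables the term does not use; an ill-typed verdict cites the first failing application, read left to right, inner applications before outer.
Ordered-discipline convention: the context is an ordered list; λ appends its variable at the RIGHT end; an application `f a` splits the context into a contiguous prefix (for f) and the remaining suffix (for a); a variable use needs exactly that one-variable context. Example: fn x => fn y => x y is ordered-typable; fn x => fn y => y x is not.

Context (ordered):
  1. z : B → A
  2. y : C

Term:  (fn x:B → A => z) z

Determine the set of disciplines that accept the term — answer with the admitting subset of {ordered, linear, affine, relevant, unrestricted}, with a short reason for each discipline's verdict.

admitting disciplines: unrestricted
use counts: z=2, y=0, x (λ-bound)=0
left-to-right use order: z, z
typing: the term checks, with type B → A
ordered: ✗, needs contraction — z ×2; needs weakening: y, x unused
linear: ✗, needs contraction — z ×2; needs weakening: y, x unused
affine: ✗, needs contraction — z ×2
relevant: ✗, needs weakening: y, x unused
unrestricted: ✓, well-typed at B → A; no restrictions here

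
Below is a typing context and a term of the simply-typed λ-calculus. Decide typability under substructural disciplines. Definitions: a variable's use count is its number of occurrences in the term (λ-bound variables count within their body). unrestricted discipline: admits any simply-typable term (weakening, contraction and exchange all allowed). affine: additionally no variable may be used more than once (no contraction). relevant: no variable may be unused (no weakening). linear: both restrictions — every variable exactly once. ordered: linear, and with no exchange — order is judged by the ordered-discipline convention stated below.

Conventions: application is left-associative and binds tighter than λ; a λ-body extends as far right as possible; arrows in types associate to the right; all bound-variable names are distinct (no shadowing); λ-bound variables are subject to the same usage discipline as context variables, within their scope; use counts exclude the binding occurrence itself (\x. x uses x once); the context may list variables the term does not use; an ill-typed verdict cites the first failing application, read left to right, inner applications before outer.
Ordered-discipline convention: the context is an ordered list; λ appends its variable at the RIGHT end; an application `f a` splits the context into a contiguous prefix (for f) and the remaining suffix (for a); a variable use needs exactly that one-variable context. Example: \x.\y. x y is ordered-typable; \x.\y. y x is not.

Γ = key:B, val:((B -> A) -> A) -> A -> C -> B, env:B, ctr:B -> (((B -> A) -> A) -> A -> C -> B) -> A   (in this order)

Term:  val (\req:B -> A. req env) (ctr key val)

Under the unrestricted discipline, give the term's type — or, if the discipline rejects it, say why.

term : C -> B
use counts: key: 1×; val: 2×; env: 1×; ctr: 1×; req (bound): 1×
use order (left to right): val, req, env, ctr, key, val
typing: well-typed at C -> B
summary: ordered ✗, linear ✗, affine ✗, relevant ✓, unrestricted ✓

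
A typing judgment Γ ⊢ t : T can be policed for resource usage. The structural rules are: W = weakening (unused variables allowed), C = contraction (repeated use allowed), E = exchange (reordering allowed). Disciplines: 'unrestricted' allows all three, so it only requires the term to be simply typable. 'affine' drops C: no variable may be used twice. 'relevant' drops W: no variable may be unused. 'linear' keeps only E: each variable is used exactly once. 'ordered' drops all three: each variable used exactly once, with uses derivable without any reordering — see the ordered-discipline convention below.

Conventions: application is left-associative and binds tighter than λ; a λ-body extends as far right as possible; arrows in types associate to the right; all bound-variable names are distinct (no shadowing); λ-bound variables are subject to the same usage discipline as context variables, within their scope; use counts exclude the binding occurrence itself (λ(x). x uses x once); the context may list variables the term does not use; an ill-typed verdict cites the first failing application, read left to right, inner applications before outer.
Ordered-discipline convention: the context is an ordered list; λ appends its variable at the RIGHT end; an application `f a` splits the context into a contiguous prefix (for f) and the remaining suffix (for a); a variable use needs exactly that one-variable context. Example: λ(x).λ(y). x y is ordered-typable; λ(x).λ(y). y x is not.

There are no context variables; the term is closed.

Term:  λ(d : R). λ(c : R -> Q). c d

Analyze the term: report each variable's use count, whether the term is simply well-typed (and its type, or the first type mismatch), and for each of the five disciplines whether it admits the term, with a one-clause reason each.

use counts: d [bound]=1, c [bound]=1
uses in reading order: c, d
typing: well-typed — term : R -> (R -> Q) -> Q
ordered: ✗ — no contiguous prefix/suffix split fits c, d
linear: ✓ — d, c: one use apiece
affine: ✓ — d, c: no repeats, contraction unneeded
relevant: ✓ — at least one use each (d, c)
unrestricted: ✓ — well-typed at R -> (R -> Q) -> Q; no restrictions here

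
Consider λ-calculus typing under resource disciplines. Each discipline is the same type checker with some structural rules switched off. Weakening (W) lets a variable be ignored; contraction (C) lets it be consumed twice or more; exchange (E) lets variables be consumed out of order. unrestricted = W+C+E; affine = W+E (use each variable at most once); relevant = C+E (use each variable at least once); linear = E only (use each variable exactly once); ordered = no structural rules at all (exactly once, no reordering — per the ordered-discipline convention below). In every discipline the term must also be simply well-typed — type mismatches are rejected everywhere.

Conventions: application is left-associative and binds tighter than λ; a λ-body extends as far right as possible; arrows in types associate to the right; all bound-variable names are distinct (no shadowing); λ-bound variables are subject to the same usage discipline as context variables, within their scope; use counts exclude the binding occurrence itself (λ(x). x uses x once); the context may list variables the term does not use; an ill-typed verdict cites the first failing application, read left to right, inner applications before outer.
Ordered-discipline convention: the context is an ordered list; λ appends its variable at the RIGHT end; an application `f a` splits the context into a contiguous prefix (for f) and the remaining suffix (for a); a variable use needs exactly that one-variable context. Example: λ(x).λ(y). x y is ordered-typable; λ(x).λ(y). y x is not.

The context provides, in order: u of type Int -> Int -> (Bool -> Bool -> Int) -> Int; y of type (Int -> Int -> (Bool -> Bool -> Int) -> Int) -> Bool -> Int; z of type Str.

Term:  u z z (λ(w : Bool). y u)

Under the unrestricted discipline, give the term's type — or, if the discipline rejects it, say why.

not well-typed under unrestricted — not simply typable
counts: u=2; y=1; z=2; w [bound]=0
use order (left to right): u, z, z, y, u
typing: ill-typed: argument of type Str where Int is required
per-discipline verdicts: ordered ✗, linear ✗, affine ✗, relevant ✗, unrestricted ✗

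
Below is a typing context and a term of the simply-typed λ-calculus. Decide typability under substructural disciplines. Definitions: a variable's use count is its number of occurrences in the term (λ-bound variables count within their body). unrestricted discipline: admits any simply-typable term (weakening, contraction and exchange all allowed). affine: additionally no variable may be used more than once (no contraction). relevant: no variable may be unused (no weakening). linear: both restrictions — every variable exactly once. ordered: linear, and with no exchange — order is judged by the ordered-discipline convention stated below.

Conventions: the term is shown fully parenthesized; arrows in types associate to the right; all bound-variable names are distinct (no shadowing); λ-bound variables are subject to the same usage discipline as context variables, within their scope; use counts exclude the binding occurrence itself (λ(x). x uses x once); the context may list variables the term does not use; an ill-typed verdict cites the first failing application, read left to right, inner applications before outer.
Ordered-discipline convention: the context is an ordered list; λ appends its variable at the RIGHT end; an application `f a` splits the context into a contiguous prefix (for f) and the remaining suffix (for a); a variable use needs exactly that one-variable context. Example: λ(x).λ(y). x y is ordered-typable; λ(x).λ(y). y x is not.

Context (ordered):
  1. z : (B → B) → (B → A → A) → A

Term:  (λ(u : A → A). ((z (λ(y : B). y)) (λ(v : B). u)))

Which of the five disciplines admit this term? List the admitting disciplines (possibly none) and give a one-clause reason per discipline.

admitted by: affine, unrestricted
counts: z: 1; u (λ-bound): 1; y (λ-bound): 1; v (λ-bound): 0
use order (left to right): z, y, u
typing: well-typed at (A → A) → A
ordered: ✗ — needs weakening: v unused
linear: ✗ — needs weakening: v unused
affine: ✓ — z, u, y, v: no repeats, contraction unneeded
relevant: ✗ — needs weakening: v unused
unrestricted: ✓ — well-typed at (A → A) → A; no restrictions here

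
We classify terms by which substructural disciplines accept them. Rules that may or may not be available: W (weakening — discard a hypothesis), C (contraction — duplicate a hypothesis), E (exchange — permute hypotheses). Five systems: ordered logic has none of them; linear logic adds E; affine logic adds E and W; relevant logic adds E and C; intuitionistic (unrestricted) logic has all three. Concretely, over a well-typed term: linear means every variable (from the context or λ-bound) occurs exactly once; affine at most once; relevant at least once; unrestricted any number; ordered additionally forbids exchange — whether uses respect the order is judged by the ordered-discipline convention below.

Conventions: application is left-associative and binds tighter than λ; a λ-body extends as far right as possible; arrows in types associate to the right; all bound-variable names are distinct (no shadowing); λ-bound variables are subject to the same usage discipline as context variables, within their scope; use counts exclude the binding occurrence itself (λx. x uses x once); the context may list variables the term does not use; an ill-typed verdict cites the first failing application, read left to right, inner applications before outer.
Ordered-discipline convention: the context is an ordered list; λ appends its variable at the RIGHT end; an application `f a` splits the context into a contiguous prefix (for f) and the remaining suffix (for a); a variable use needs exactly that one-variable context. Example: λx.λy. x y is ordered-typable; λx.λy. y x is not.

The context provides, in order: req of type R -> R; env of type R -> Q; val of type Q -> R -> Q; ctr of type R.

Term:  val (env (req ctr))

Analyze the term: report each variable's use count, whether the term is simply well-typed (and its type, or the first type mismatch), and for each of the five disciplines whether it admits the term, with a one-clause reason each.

usage: req ×1, env ×1, val ×1, ctr ×1
uses in reading order: val, env, req, ctr
typing: the term checks, with type R -> Q
ordered ✗ (needs exchange: uses follow val, env, req, ctr)
linear ✓ (each of req, env, val, ctr used exactly once)
affine ✓ (none of req, env, val, ctr used more than once)
relevant ✓ (req, env, val, ctr: all used, weakening unneeded)
unrestricted ✓ (simply typable at R -> Q; W, C, E all held)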